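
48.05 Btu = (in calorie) 1.212e+04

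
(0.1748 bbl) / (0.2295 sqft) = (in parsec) 4.224e-17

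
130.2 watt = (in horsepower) 0.1746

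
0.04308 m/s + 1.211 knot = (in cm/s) 66.61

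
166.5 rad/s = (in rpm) 1590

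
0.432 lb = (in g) 196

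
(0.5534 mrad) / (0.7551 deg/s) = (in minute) 0.0006999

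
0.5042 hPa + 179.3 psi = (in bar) 12.36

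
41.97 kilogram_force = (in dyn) 4.116e+07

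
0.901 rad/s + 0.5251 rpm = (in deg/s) 54.77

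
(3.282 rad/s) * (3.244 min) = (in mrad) 6.388e+05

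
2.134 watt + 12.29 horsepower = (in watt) 9167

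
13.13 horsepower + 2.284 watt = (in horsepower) 13.13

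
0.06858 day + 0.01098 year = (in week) 0.5823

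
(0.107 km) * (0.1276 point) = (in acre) 1.19e-06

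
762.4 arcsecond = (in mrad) 3.696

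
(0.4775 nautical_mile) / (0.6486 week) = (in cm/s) 0.2254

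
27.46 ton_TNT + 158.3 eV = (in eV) 7.171e+29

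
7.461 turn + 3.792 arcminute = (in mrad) 4.688e+04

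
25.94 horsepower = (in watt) 1.934e+04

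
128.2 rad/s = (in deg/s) 7345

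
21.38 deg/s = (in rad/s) 0.3732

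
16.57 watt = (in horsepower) 0.02222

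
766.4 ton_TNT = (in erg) 3.207e+19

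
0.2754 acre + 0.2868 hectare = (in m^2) 3983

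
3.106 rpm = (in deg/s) 18.64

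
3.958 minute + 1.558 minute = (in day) 0.003831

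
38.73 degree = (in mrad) 676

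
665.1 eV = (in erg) 1.066e-09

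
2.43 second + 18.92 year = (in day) 6906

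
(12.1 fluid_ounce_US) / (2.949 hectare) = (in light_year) 1.283e-24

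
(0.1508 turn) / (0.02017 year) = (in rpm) 1.422e-05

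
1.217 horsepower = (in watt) 907.5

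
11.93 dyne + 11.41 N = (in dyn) 1.141e+06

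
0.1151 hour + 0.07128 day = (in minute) 109.5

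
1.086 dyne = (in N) 1.086e-05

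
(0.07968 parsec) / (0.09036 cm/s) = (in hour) 7.558e+14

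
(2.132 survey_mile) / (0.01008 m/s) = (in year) 0.01079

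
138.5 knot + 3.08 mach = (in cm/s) 1.12e+05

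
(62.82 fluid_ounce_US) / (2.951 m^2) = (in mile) 3.912e-07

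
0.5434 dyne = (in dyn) 0.5434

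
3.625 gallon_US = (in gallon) 3.625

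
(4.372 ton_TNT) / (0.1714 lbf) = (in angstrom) 2.399e+20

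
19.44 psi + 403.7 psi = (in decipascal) 2.917e+07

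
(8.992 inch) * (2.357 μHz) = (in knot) 1.046e-06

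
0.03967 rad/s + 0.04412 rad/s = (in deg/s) 4.801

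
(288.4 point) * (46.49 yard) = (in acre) 0.001069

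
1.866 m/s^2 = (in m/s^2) 1.866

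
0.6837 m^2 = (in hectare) 6.837e-05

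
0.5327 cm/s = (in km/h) 0.01918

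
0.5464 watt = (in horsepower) 0.0007327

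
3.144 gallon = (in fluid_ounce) 402.4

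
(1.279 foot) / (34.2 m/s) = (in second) 0.0114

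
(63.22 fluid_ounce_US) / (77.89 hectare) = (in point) 6.804e-06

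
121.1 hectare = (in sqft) 1.304e+07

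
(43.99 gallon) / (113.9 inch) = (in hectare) 5.756e-06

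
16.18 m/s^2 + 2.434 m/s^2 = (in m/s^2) 18.61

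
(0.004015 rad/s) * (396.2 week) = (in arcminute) 3.307e+09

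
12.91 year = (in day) 4712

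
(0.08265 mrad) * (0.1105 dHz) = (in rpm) 8.721e-06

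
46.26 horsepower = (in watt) 3.45e+04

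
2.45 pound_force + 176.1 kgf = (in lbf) 390.7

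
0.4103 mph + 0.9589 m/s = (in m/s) 1.142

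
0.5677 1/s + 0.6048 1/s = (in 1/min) 70.35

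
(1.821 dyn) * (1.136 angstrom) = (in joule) 2.069e-15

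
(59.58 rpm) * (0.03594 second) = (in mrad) 224.2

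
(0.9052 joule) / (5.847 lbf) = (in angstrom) 3.48e+08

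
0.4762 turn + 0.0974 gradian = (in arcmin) 1.029e+04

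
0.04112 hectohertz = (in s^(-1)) 4.112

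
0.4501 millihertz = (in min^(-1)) 0.02701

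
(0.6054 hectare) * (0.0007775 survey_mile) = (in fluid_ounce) 2.561e+08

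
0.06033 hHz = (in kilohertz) 0.006033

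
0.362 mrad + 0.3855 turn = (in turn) 0.3856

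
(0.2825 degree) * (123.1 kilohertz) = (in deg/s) 3.478e+04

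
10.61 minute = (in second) 636.6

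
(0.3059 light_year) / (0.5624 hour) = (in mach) 4.198e+09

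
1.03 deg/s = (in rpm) 0.1717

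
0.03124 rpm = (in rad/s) 0.003271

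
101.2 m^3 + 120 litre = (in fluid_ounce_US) 3.426e+06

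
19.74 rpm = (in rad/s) 2.067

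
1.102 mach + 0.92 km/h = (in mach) 1.103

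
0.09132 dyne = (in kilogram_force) 9.312e-08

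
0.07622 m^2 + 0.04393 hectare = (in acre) 0.1086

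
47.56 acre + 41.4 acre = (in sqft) 3.875e+06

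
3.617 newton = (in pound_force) 0.8131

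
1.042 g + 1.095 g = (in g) 2.137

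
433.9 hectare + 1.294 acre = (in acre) 1073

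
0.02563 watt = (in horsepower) 3.437e-05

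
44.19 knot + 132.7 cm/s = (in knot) 46.77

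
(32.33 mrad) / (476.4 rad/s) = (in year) 2.152e-12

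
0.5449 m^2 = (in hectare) 5.449e-05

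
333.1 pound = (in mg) 1.511e+08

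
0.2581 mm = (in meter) 0.0002581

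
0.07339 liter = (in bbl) 0.0004616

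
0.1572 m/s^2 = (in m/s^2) 0.1572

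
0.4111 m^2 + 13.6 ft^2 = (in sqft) 18.03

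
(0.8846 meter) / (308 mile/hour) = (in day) 7.436e-08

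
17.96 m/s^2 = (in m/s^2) 17.96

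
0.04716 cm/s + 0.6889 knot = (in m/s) 0.3549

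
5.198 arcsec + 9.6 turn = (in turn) 9.6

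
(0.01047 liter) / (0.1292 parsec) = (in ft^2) 2.827e-20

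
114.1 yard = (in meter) 104.3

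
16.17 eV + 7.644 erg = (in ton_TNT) 1.827e-16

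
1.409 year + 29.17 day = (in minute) 7.826e+05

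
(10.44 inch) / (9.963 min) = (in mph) 0.0009923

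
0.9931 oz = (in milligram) 2.815e+04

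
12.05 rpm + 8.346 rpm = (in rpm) 20.4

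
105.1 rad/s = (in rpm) 1004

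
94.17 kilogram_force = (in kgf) 94.17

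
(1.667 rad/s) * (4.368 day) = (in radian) 6.291e+05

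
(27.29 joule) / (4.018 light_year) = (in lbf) 1.614e-16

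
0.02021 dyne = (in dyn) 0.02021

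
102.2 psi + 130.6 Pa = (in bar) 7.048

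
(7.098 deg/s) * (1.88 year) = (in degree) 4.208e+08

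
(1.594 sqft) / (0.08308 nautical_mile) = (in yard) 0.001053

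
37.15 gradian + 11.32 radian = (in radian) 11.9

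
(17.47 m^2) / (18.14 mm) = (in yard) 1053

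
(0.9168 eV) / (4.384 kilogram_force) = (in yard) 3.736e-21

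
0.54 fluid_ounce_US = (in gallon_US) 0.004219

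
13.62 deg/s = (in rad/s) 0.2377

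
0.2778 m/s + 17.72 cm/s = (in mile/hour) 1.018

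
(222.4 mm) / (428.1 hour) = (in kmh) 5.195e-07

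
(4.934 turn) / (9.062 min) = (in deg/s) 3.267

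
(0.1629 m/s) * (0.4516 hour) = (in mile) 0.1646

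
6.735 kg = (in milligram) 6.735e+06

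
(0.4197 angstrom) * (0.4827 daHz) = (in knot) 3.938e-10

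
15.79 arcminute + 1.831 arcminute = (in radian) 0.005126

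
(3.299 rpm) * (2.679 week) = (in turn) 8.909e+04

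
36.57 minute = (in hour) 0.6095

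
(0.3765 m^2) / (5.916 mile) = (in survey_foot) 0.0001297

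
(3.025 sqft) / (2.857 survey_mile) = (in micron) 61.12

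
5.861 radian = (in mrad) 5861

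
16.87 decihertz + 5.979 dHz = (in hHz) 0.02285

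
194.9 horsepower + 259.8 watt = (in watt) 1.456e+05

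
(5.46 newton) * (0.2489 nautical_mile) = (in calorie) 601.5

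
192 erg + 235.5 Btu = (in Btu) 235.5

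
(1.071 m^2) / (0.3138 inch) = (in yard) 146.9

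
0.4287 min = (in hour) 0.007145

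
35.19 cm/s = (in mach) 0.001033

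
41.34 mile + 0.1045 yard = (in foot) 2.183e+05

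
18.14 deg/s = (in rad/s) 0.3166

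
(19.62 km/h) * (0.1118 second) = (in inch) 23.99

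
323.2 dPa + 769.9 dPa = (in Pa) 109.3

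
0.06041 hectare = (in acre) 0.1493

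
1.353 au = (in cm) 2.024e+13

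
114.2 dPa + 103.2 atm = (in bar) 104.6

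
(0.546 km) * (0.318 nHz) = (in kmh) 6.251e-07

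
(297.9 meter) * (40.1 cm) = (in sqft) 1286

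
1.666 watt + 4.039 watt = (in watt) 5.705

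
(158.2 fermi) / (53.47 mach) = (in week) 1.437e-23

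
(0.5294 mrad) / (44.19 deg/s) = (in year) 2.177e-11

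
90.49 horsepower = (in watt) 6.748e+04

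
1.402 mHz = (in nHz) 1.402e+06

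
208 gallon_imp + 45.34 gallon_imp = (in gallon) 304.2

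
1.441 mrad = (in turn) 0.0002293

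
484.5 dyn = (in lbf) 0.001089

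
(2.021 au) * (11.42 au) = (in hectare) 5.165e+19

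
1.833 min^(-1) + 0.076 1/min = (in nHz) 3.182e+07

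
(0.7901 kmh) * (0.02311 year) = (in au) 1.069e-06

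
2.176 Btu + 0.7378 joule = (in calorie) 548.9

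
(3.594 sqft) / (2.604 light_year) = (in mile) 8.422e-21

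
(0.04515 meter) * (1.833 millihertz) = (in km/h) 0.0002979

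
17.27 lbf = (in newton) 76.82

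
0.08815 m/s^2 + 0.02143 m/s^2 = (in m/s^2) 0.1096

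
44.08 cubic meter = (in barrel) 277.3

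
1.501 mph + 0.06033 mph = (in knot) 1.357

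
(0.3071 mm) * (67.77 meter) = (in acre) 5.143e-06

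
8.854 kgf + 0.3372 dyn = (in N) 86.83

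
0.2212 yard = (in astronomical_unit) 1.352e-12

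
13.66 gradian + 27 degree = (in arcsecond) 1.415e+05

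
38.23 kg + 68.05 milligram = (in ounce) 1349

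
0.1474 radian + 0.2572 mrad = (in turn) 0.0235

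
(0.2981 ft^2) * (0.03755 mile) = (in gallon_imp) 368.1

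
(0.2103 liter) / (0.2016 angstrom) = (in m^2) 1.043e+07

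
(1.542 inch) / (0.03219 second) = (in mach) 0.003573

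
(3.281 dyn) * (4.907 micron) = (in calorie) 3.848e-11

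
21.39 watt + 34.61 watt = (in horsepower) 0.0751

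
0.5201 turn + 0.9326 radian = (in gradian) 267.4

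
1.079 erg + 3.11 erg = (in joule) 4.189e-07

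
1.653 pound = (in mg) 7.498e+05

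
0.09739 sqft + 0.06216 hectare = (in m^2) 621.6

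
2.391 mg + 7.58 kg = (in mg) 7.58e+06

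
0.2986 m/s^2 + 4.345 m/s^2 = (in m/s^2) 4.644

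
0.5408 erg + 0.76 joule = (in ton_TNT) 1.816e-10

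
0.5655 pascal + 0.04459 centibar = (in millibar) 0.4516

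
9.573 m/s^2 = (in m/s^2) 9.573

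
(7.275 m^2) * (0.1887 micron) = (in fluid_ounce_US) 0.04642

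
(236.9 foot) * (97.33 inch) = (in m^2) 178.5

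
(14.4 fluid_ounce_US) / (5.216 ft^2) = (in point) 2.491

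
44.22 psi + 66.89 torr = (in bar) 3.138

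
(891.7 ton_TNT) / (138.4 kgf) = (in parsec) 8.908e-08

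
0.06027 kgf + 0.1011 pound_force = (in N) 1.041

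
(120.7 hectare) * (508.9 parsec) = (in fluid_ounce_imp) 6.671e+29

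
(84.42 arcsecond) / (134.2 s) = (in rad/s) 3.05e-06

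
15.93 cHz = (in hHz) 0.001593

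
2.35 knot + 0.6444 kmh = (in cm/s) 138.8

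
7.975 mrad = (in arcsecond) 1645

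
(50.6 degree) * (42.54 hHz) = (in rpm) 3.588e+04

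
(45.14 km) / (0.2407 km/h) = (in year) 0.02141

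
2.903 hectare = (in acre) 7.173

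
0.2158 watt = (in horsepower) 0.0002894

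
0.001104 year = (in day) 0.403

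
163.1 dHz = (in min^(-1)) 978.6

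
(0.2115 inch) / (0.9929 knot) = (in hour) 2.921e-06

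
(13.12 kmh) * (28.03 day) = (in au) 5.9e-05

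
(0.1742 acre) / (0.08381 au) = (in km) 5.623e-11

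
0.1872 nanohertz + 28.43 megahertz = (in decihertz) 2.843e+08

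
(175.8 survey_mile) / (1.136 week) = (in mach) 0.001209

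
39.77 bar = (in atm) 39.25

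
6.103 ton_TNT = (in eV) 1.594e+29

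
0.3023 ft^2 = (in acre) 6.94e-06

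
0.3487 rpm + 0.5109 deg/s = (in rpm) 0.4339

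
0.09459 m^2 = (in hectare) 9.459e-06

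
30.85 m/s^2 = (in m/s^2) 30.85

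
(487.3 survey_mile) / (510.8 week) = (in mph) 0.005679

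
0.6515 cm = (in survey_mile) 4.048e-06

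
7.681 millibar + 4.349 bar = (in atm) 4.3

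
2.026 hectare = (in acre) 5.006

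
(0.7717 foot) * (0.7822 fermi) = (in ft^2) 1.98e-15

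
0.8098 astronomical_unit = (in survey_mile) 7.528e+07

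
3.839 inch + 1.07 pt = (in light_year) 1.035e-17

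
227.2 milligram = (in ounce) 0.008014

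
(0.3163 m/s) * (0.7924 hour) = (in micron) 9.023e+08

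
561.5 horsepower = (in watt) 4.187e+05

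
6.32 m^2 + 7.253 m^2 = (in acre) 0.003354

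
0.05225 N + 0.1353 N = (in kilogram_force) 0.01912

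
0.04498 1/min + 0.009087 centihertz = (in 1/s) 0.0008405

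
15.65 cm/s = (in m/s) 0.1565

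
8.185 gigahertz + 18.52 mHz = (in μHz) 8.185e+15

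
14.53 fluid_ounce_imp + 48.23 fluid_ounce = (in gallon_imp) 0.4046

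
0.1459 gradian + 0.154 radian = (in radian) 0.1563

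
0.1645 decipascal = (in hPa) 0.0001645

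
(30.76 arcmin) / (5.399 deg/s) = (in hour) 2.638e-05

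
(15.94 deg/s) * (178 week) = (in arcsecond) 6.178e+12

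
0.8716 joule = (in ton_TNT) 2.083e-10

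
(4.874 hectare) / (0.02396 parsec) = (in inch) 2.595e-09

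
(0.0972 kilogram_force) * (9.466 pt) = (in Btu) 3.017e-06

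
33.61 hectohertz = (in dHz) 3.361e+04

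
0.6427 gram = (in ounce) 0.02267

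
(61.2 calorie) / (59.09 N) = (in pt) 1.228e+04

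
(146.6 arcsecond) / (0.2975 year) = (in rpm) 7.234e-10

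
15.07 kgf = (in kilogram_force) 15.07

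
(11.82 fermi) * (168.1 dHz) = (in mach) 5.835e-16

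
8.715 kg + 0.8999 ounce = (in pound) 19.27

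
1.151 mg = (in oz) 4.06e-05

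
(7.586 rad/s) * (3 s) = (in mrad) 2.276e+04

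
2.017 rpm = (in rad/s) 0.2112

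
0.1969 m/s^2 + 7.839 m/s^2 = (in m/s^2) 8.036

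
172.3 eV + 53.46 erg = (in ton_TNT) 1.278e-15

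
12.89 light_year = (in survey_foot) 4.001e+17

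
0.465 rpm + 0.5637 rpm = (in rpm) 1.029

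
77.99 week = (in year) 1.496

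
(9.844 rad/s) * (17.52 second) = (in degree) 9882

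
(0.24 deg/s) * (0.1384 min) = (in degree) 1.993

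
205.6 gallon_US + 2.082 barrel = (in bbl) 6.977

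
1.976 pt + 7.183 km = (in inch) 2.828e+05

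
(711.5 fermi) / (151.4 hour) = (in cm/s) 1.305e-16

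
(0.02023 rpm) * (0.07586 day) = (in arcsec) 2.864e+06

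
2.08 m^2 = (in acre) 0.000514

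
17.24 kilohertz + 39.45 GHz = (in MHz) 3.945e+04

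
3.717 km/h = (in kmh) 3.717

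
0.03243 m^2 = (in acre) 8.014e-06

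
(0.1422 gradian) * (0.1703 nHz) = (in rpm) 3.632e-12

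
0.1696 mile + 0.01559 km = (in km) 0.2885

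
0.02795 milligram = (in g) 2.795e-05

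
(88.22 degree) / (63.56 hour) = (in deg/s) 0.0003855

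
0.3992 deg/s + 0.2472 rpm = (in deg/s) 1.882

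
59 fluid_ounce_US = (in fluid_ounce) 59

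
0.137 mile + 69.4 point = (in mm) 2.205e+05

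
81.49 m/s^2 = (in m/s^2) 81.49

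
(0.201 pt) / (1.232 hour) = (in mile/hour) 3.576e-08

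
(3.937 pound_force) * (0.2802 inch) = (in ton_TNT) 2.979e-11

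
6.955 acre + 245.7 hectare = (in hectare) 248.5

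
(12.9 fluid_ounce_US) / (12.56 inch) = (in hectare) 1.196e-07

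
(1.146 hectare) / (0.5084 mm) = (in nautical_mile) 1.217e+04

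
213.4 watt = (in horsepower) 0.2862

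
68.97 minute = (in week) 0.006842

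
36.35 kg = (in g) 3.635e+04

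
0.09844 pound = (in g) 44.65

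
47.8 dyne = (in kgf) 4.874e-05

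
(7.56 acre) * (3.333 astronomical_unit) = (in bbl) 9.595e+16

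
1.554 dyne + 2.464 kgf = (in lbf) 5.432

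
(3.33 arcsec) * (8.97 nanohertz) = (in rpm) 1.383e-12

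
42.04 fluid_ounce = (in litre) 1.243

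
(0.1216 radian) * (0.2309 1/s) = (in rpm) 0.2681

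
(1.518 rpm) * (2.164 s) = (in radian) 0.344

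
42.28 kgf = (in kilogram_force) 42.28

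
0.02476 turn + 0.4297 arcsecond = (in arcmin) 534.8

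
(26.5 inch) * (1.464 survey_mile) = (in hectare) 0.1586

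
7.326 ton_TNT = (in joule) 3.065e+10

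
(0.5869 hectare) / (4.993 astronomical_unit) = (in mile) 4.882e-12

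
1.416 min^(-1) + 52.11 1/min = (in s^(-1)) 0.8921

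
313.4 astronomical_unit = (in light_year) 0.004956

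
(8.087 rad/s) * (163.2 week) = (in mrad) 7.982e+11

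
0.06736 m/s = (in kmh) 0.2425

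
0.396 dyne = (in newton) 3.96e-06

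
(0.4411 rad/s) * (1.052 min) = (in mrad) 2.784e+04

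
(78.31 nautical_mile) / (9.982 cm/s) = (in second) 1.453e+06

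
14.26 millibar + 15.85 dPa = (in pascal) 1428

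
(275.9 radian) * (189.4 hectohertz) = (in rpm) 4.99e+07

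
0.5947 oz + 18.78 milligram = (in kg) 0.01688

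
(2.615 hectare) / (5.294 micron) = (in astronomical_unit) 0.03302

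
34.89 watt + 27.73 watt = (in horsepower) 0.08397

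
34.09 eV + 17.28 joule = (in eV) 1.079e+20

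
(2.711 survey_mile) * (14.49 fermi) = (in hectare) 6.322e-15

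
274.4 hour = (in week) 1.633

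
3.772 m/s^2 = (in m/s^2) 3.772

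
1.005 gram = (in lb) 0.002216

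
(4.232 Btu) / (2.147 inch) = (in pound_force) 1.841e+04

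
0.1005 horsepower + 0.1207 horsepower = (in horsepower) 0.2212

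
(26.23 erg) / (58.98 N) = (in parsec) 1.441e-24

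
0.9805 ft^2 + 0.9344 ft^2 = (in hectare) 1.779e-05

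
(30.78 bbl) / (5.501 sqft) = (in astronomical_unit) 6.401e-11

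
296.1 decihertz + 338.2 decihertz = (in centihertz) 6343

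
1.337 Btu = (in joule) 1411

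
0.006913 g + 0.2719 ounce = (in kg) 0.007715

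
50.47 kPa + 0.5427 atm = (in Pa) 1.055e+05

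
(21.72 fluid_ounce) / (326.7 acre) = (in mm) 4.858e-07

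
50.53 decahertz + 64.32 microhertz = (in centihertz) 5.053e+04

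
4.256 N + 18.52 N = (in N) 22.78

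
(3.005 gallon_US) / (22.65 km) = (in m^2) 5.022e-07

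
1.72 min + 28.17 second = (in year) 4.166e-06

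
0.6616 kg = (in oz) 23.34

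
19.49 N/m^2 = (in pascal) 19.49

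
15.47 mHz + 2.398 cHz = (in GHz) 3.945e-11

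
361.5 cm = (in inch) 142.3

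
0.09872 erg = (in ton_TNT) 2.359e-18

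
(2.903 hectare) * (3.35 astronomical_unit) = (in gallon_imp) 3.2e+18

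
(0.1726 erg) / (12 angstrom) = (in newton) 14.38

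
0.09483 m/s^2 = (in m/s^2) 0.09483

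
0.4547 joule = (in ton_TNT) 1.087e-10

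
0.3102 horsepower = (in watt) 231.3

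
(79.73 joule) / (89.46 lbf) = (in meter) 0.2004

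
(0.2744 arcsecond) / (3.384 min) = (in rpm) 6.257e-08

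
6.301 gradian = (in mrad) 98.98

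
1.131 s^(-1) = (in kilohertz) 0.001131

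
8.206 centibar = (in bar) 0.08206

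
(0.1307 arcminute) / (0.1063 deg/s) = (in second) 0.02049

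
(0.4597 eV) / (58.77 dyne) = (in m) 1.253e-16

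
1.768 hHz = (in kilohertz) 0.1768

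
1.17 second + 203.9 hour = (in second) 7.34e+05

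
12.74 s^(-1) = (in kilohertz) 0.01274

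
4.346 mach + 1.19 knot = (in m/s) 1480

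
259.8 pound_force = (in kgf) 117.8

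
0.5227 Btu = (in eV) 3.442e+21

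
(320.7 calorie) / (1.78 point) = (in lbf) 4.804e+05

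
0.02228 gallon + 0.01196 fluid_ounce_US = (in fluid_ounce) 2.864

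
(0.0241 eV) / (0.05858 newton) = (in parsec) 2.136e-36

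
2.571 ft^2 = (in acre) 5.902e-05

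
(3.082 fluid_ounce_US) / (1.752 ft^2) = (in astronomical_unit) 3.743e-15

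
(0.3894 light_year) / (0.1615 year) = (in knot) 1.406e+09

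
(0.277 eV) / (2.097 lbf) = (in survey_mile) 2.956e-24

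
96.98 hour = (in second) 3.491e+05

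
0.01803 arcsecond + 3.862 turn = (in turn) 3.862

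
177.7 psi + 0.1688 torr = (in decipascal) 1.225e+07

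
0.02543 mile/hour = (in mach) 3.339e-05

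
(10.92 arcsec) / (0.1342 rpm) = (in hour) 1.046e-06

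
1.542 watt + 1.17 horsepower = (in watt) 874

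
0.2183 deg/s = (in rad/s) 0.00381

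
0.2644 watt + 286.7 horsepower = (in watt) 2.138e+05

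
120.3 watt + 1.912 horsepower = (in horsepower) 2.073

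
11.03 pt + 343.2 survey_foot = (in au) 6.993e-10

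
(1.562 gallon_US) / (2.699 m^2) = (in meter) 0.002191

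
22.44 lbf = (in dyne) 9.982e+06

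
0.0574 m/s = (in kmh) 0.2066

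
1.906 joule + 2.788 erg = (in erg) 1.906e+07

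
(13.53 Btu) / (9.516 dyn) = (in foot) 4.922e+08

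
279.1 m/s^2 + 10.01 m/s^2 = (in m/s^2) 289.1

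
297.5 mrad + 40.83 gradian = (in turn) 0.1494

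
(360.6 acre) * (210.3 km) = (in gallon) 8.107e+13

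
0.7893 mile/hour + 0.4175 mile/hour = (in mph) 1.207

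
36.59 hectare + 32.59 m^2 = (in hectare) 36.59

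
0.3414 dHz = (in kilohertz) 3.414e-05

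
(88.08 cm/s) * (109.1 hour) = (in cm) 3.459e+07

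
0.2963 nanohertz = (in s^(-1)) 2.963e-10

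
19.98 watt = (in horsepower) 0.02679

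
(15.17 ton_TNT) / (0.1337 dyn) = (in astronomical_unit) 3.173e+05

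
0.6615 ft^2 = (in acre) 1.519e-05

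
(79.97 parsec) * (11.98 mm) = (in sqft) 3.182e+17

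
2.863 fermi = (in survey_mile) 1.779e-18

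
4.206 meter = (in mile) 0.002613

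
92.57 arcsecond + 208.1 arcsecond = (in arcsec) 300.7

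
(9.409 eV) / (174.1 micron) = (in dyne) 8.659e-10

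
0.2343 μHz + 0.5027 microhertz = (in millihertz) 0.000737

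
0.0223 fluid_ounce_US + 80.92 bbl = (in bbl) 80.92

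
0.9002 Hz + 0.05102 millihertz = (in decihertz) 9.003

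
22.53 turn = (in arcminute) 4.866e+05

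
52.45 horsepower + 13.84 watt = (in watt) 3.913e+04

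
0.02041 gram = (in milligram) 20.41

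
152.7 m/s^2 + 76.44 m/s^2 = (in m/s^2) 229.1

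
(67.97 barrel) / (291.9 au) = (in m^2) 2.475e-13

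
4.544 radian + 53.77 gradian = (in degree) 308.7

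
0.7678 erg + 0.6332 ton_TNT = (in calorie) 6.332e+08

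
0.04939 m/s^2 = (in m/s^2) 0.04939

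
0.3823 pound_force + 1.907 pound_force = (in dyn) 1.018e+06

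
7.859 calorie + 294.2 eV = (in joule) 32.88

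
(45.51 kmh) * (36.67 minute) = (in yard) 3.042e+04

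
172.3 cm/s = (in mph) 3.854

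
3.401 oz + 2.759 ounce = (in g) 174.6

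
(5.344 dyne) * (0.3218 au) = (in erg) 2.573e+13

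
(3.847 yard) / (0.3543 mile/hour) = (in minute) 0.3702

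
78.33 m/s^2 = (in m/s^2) 78.33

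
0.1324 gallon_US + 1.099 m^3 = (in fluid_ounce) 3.718e+04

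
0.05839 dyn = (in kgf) 5.954e-08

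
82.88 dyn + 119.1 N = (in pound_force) 26.77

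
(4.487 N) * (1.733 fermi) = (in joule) 7.776e-15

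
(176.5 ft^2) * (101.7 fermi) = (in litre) 1.668e-09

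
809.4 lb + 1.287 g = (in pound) 809.4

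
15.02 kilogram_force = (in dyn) 1.473e+07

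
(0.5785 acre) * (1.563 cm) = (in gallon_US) 9666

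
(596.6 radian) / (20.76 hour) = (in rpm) 0.07623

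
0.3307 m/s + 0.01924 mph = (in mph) 0.759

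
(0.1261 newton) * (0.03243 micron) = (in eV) 2.552e+10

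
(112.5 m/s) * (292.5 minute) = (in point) 5.597e+09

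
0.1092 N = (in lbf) 0.02455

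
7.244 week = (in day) 50.71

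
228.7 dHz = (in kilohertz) 0.02287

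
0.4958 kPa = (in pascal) 495.8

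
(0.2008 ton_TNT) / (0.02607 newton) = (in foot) 1.057e+11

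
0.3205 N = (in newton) 0.3205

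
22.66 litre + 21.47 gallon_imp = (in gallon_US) 31.77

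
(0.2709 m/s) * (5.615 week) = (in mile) 571.6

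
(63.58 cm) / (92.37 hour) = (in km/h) 6.883e-06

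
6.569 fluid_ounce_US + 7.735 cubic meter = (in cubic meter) 7.735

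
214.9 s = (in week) 0.0003553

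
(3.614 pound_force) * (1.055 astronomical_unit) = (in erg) 2.537e+19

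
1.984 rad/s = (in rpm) 18.95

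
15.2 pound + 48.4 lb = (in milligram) 2.885e+07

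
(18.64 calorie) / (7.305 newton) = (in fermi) 1.068e+16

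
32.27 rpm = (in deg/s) 193.6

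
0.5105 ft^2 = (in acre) 1.172e-05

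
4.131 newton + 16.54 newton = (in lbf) 4.647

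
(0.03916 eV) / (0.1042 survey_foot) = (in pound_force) 4.441e-20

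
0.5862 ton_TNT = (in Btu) 2.325e+06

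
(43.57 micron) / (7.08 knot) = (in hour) 3.323e-09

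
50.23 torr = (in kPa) 6.697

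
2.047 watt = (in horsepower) 0.002745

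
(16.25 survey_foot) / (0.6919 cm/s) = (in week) 0.001184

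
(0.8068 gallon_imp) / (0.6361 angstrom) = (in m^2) 5.766e+07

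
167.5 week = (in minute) 1.688e+06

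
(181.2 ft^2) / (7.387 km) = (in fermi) 2.279e+12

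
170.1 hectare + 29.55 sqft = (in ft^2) 1.831e+07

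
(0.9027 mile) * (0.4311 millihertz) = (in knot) 1.217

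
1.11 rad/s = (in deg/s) 63.6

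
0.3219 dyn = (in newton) 3.219e-06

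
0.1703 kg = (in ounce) 6.007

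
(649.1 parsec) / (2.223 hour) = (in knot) 4.865e+15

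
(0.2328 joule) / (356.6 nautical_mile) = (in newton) 3.525e-07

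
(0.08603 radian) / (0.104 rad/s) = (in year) 2.623e-08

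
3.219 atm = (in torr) 2446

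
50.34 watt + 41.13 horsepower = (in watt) 3.072e+04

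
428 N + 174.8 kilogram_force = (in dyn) 2.142e+08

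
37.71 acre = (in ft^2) 1.643e+06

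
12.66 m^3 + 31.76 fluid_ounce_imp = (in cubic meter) 12.66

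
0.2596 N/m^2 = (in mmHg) 0.001947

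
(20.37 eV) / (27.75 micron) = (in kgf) 1.199e-14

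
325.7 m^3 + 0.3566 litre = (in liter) 3.257e+05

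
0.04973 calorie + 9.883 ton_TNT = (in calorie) 9.883e+09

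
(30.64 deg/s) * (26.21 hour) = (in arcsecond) 1.041e+10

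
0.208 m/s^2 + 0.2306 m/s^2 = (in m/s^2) 0.4386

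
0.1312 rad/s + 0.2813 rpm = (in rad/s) 0.1607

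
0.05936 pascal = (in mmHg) 0.0004452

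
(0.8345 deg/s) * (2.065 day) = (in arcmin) 8.933e+06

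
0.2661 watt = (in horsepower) 0.0003568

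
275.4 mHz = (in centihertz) 27.54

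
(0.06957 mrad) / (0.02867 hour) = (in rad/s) 6.74e-07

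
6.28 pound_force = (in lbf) 6.28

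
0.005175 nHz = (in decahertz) 5.175e-13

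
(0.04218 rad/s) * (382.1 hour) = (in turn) 9234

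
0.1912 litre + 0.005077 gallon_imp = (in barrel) 0.001348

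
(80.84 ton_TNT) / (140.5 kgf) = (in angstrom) 2.455e+18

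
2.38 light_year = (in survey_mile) 1.399e+13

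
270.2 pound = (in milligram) 1.226e+08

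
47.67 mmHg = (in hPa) 63.55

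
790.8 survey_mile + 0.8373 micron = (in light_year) 1.345e-10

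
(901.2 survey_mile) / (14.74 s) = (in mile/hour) 2.201e+05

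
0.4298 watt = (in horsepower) 0.0005764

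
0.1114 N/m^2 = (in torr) 0.0008356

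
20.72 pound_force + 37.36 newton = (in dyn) 1.295e+07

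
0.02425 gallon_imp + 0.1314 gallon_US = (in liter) 0.6076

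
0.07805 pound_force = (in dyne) 3.472e+04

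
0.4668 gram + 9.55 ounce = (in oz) 9.566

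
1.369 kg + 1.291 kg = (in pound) 5.864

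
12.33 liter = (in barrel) 0.07755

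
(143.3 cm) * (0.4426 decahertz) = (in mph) 14.19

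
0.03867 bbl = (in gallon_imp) 1.352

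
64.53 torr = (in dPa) 8.603e+04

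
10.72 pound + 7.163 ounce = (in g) 5066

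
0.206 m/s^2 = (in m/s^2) 0.206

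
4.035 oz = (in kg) 0.1144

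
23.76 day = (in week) 3.394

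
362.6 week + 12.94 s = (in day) 2538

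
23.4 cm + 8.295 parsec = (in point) 7.255e+20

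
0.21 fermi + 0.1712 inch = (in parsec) 1.409e-19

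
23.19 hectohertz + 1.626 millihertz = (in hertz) 2319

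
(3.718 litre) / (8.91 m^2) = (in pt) 1.183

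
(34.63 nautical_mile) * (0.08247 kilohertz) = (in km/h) 1.904e+07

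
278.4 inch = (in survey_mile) 0.004394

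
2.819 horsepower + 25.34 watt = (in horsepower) 2.853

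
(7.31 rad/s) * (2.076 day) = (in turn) 2.087e+05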